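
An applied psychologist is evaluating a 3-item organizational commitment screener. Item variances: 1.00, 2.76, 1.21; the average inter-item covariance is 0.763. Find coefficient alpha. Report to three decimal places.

Σσ²ᵢ = 1.00 + 2.76 + 1.21 = 4.97
Sum of the 3 distinct covariances = 3 × 0.763 = 2.289
Var(T) = Σσ²ᵢ + 2·Σcov = 4.97 + 2 × 2.289 = 9.548
α = (3/2)·(1 − 4.97/9.548) = 0.719

α = 0.719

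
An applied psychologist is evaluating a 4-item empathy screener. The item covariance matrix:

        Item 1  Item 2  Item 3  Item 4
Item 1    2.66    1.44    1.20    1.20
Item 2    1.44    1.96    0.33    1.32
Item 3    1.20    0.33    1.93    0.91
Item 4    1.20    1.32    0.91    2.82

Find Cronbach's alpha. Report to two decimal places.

α = 0.77

Σσᵢ² = 2.66 + 1.96 + 1.93 + 2.82 = 9.37
Sum of the distinct covariances = 6.40
Var(T) = 9.37 + 2 × 6.40 = 22.17
α = (k/(k−1))·(1 − Σσᵢ²/Var(T)) = (4/3)·(1 − 9.37/22.17) = 0.77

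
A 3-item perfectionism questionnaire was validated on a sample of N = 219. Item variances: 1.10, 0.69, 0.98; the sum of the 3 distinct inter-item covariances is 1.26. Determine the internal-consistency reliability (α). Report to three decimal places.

sum of item variances = 1.10 + 0.69 + 0.98 = 2.77
Sum of distinct covariances = 1.26
Var(T) = sum of item variances + 2·Σcov = 2.77 + 2 × 1.26 = 5.29
α = (3/2)·(1 − 2.77/5.29) = 0.715

α = 0.715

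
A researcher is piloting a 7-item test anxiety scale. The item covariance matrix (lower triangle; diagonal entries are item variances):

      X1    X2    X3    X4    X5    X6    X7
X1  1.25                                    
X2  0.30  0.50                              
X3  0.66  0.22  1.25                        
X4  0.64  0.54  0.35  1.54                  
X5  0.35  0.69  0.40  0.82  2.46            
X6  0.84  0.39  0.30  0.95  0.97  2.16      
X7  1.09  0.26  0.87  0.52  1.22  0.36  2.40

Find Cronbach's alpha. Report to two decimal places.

sum of item variances = 1.25 + 0.50 + 1.25 + 1.54 + 2.46 + 2.16 + 2.40 = 11.56
Σ_{i<j} σ_ij = 12.74
σ²_total = 11.56 + 2 × 12.74 = 37.04
α = (k/(k−1))·(1 − sum of item variances/σ²_total) = (7/6)·(1 − 11.56/37.04) = 0.80

α = 0.80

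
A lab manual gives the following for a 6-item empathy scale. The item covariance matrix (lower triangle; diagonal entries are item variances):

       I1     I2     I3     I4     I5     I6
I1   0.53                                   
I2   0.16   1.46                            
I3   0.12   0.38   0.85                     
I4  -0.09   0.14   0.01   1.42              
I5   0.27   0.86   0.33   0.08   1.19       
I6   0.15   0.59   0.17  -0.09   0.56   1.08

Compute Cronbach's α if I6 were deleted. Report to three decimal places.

Cronbach's α = 0.567

Remaining items: I1, I2, I3, I4, I5 (k = 5).
Σσ²ᵢ = 0.53 + 1.46 + 0.85 + 1.42 + 1.19 = 5.45
total variance = 5.45 + 2 × 2.26 = 9.97
α (item deleted) = (5/4)·(1 − 5.45/9.97) = 0.567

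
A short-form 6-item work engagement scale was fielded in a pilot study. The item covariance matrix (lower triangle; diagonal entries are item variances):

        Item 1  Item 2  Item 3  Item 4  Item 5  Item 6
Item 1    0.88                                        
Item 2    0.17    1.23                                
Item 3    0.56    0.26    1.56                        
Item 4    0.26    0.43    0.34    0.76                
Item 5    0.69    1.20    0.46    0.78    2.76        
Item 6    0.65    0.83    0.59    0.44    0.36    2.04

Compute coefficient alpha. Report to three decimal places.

coefficient alpha = 0.762

Σσᵢ² = 0.88 + 1.23 + 1.56 + 0.76 + 2.76 + 2.04 = 9.23
Sum of off-diagonal covariances = 8.02
σ²_total = 9.23 + 2 × 8.02 = 25.27
α = (k/(k−1))·(1 − Σσᵢ²/σ²_total) = (6/5)·(1 − 9.23/25.27) = 0.762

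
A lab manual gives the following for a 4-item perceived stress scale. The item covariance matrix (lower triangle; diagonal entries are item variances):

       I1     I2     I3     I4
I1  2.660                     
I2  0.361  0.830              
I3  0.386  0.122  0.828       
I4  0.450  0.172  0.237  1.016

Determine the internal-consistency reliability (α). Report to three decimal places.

ΣVar(i) = 2.660 + 0.830 + 0.828 + 1.016 = 5.334
Σ_{i<j} σ_ij = 1.728
total variance = 5.334 + 2 × 1.728 = 8.790
α = (k/(k−1))·(1 − ΣVar(i)/total variance) = (4/3)·(1 − 5.334/8.790) = 0.524

α = 0.524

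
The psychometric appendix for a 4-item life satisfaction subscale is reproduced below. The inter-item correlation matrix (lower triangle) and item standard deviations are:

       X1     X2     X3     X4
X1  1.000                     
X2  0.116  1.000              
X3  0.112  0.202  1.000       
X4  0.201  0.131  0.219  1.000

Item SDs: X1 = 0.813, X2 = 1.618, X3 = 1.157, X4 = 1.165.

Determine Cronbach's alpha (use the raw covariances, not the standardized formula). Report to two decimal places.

Σσ²ᵢ = 0.813² + 1.618² + 1.157² + 1.165² = 5.9748
Covariances σ_ij = r_ij · s_i · s_j:
  σ(X1,X2) = 0.116 × 0.813 × 1.618 = 0.1526
  σ(X1,X3) = 0.112 × 0.813 × 1.157 = 0.1054
  σ(X1,X4) = 0.201 × 0.813 × 1.165 = 0.1904
  σ(X2,X3) = 0.202 × 1.618 × 1.157 = 0.3781
  σ(X2,X4) = 0.131 × 1.618 × 1.165 = 0.2469
  σ(X3,X4) = 0.219 × 1.157 × 1.165 = 0.2952
σ²_T = Σσ²ᵢ + 2·Σσ_ij = 5.9748 + 2 × 1.3686 = 8.7120
α = (4/3)·(1 − 5.9748/8.7120) = 0.42

α = 0.42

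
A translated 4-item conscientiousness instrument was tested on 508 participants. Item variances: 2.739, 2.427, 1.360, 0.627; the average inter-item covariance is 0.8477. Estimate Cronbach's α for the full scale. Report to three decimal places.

Cronbach's α = 0.783

Σσ²ᵢ = 2.739 + 2.427 + 1.360 + 0.627 = 7.153
Sum of the 6 distinct covariances = 6 × 0.8477 = 5.0862
σ²_T = Σσ²ᵢ + 2·Σcov = 7.153 + 2 × 5.0862 = 17.3254
α = (4/3)·(1 − 7.153/17.3254) = 0.783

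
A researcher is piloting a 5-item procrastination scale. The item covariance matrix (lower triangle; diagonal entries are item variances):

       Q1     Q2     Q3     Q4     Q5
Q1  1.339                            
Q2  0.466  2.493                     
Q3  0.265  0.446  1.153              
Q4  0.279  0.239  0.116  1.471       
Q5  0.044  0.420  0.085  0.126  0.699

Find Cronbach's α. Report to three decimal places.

α = 0.512

Σσ²ᵢ = 1.339 + 2.493 + 1.153 + 1.471 + 0.699 = 7.155
Sum of the distinct covariances = 2.486
σ²_T = 7.155 + 2 × 2.486 = 12.127
α = (k/(k−1))·(1 − Σσ²ᵢ/σ²_T) = (5/4)·(1 − 7.155/12.127) = 0.512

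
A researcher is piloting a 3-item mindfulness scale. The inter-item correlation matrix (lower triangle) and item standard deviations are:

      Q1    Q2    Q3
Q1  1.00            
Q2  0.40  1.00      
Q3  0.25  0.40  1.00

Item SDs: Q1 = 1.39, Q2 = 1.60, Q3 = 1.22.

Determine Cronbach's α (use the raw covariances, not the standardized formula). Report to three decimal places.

α = 0.618

Σσ²ᵢ = 1.39² + 1.60² + 1.22² = 5.9805
Covariances σ_ij = r_ij · s_i · s_j:
  σ(Q1,Q2) = 0.40 × 1.39 × 1.60 = 0.8896
  σ(Q1,Q3) = 0.25 × 1.39 × 1.22 = 0.4239
  σ(Q2,Q3) = 0.40 × 1.60 × 1.22 = 0.7808
σ²_T = Σσ²ᵢ + 2·Σσ_ij = 5.9805 + 2 × 2.0943 = 10.1691
α = (3/2)·(1 − 5.9805/10.1691) = 0.618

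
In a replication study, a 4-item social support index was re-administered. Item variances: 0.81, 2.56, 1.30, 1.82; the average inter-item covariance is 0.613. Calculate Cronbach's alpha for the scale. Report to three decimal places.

Σσ²ᵢ = 0.81 + 2.56 + 1.30 + 1.82 = 6.49
Sum of the 6 distinct covariances = 6 × 0.613 = 3.678
σ²_total = Σσ²ᵢ + 2·Σcov = 6.49 + 2 × 3.678 = 13.846
α = (4/3)·(1 − 6.49/13.846) = 0.708

α = 0.708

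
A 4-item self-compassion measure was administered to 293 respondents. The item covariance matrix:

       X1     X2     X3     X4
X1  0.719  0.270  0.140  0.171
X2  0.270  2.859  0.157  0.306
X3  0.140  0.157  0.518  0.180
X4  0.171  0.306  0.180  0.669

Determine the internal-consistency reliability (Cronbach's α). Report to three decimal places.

Cronbach's α = 0.453

sum of item variances = 0.719 + 2.859 + 0.518 + 0.669 = 4.765
Sum of the distinct covariances = 1.224
Var(T) = 4.765 + 2 × 1.224 = 7.213
α = (k/(k−1))·(1 − sum of item variances/Var(T)) = (4/3)·(1 − 4.765/7.213) = 0.453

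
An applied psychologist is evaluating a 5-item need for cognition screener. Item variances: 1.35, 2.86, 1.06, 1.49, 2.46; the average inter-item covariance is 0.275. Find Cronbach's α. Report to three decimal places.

Cronbach's α = 0.467

sum of item variances = 1.35 + 2.86 + 1.06 + 1.49 + 2.46 = 9.22
Sum of the 10 distinct covariances = 10 × 0.275 = 2.750
total variance = sum of item variances + 2·Σcov = 9.22 + 2 × 2.750 = 14.720
α = (5/4)·(1 − 9.22/14.720) = 0.467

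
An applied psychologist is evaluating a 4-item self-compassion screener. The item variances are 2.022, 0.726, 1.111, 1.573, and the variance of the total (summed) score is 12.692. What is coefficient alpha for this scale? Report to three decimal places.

coefficient alpha = 0.763

sum of item variances = 2.022 + 0.726 + 1.111 + 1.573 = 5.432
α = (k/(k−1))·(1 − sum of item variances/σ²_total) = (4/3)·(1 − 5.432/12.692) = 0.763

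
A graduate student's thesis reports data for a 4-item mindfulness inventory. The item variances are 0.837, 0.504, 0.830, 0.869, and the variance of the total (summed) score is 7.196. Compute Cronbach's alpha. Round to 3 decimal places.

α = 0.770

Σσ²ᵢ = 0.837 + 0.504 + 0.830 + 0.869 = 3.040
α = (k/(k−1))·(1 − Σσ²ᵢ/Var(T)) = (4/3)·(1 − 3.040/7.196) = 0.770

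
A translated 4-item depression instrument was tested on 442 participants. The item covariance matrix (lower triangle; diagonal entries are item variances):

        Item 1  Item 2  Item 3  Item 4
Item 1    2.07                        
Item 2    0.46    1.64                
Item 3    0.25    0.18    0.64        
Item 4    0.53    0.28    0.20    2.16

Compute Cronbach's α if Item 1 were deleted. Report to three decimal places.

Remaining items: Item 2, Item 3, Item 4 (k = 3).
ΣVar(i) = 1.64 + 0.64 + 2.16 = 4.44
Var(T) = 4.44 + 2 × 0.66 = 5.76
α (item deleted) = (3/2)·(1 − 4.44/5.76) = 0.344

Cronbach's α = 0.344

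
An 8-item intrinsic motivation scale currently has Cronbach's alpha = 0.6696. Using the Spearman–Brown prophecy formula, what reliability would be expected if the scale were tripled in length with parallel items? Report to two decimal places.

predicted reliability = 0.86

Length factor m = 3
α' = m·α / (1 + (m−1)·α)
   = 3 × 0.6696 / (1 + (3 − 1) × 0.6696)
   = 2.0088 / 2.3392 = 0.86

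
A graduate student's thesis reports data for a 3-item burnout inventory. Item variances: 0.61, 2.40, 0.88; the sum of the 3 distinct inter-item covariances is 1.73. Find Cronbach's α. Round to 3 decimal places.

Σσ²ᵢ = 0.61 + 2.40 + 0.88 = 3.89
Sum of distinct covariances = 1.73
total variance = Σσ²ᵢ + 2·Σcov = 3.89 + 2 × 1.73 = 7.35
α = (3/2)·(1 − 3.89/7.35) = 0.706

α = 0.706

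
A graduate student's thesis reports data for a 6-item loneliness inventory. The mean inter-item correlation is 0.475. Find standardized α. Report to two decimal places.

Standardized α = k·r̄ / (1 + (k−1)·r̄) = 6 × 0.475 / (1 + 5 × 0.475)
  = 2.8500 / 3.3750 = 0.84

α = 0.84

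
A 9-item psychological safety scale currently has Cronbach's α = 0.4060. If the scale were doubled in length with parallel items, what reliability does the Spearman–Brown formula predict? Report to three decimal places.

Length factor m = 2
α' = m·α / (1 + (m−1)·α)
   = 2 × 0.4060 / (1 + (2 − 1) × 0.4060)
   = 0.8120 / 1.4060 = 0.578

predicted reliability = 0.578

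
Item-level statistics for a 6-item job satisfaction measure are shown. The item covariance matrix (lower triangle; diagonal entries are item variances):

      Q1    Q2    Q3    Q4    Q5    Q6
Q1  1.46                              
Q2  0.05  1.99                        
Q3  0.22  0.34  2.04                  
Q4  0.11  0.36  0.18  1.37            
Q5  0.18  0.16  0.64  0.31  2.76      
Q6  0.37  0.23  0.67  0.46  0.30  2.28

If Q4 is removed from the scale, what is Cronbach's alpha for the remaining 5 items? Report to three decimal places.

Remaining items: Q1, Q2, Q3, Q5, Q6 (k = 5).
Σσᵢ² = 1.46 + 1.99 + 2.04 + 2.76 + 2.28 = 10.53
σ²_total = 10.53 + 2 × 3.16 = 16.85
α (item deleted) = (5/4)·(1 − 10.53/16.85) = 0.469

α = 0.469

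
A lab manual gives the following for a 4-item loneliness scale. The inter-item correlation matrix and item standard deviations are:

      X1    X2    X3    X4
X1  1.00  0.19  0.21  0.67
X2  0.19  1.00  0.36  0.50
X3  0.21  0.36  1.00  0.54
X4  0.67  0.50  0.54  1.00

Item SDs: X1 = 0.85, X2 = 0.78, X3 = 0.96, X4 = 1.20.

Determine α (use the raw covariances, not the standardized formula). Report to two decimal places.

α = 0.75

Σσ²ᵢ = 0.85² + 0.78² + 0.96² + 1.20² = 3.6925
Covariances σ_ij = r_ij · s_i · s_j:
  σ(X1,X2) = 0.19 × 0.85 × 0.78 = 0.1260
  σ(X1,X3) = 0.21 × 0.85 × 0.96 = 0.1714
  σ(X1,X4) = 0.67 × 0.85 × 1.20 = 0.6834
  σ(X2,X3) = 0.36 × 0.78 × 0.96 = 0.2696
  σ(X2,X4) = 0.50 × 0.78 × 1.20 = 0.4680
  σ(X3,X4) = 0.54 × 0.96 × 1.20 = 0.6221
σ²_T = Σσ²ᵢ + 2·Σσ_ij = 3.6925 + 2 × 2.3405 = 8.3735
α = (4/3)·(1 − 3.6925/8.3735) = 0.75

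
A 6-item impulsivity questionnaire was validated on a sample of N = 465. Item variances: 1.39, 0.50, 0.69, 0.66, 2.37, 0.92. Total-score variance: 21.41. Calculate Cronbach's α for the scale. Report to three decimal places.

Cronbach's α = 0.834

Σσᵢ² = 1.39 + 0.50 + 0.69 + 0.66 + 2.37 + 0.92 = 6.53
α = (k/(k−1))·(1 − Σσᵢ²/σ²_T) = (6/5)·(1 − 6.53/21.41) = 0.834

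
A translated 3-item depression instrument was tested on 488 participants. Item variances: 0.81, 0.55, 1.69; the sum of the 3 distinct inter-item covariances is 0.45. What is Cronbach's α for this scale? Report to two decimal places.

α = 0.34

sum of item variances = 0.81 + 0.55 + 1.69 = 3.05
Sum of distinct covariances = 0.45
Var(T) = sum of item variances + 2·Σcov = 3.05 + 2 × 0.45 = 3.95
α = (3/2)·(1 − 3.05/3.95) = 0.34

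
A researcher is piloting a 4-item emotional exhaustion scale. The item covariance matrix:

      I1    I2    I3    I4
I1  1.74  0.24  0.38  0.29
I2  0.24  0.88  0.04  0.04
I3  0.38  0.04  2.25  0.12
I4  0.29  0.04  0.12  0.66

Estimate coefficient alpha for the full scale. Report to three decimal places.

α = 0.382

sum of item variances = 1.74 + 0.88 + 2.25 + 0.66 = 5.53
Sum of the distinct covariances = 1.11
σ²_total = 5.53 + 2 × 1.11 = 7.75
α = (k/(k−1))·(1 − sum of item variances/σ²_total) = (4/3)·(1 − 5.53/7.75) = 0.382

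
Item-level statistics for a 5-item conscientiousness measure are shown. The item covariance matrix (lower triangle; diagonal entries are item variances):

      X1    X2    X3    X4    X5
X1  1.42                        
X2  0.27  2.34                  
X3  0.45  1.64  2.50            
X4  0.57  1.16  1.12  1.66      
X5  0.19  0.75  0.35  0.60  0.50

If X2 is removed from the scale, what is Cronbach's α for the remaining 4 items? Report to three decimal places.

α = 0.692

Remaining items: X1, X3, X4, X5 (k = 4).
ΣVar(i) = 1.42 + 2.50 + 1.66 + 0.50 = 6.08
total variance = 6.08 + 2 × 3.28 = 12.64
α (item deleted) = (4/3)·(1 − 6.08/12.64) = 0.692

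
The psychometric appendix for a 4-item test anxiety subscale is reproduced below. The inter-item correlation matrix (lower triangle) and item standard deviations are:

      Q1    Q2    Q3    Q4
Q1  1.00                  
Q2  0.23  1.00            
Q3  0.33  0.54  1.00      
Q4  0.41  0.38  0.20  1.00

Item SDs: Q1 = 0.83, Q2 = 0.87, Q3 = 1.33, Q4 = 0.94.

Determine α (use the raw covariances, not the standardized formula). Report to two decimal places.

α = 0.66

Σσ²ᵢ = 0.83² + 0.87² + 1.33² + 0.94² = 4.0983
Covariances σ_ij = r_ij · s_i · s_j:
  σ(Q1,Q2) = 0.23 × 0.83 × 0.87 = 0.1661
  σ(Q1,Q3) = 0.33 × 0.83 × 1.33 = 0.3643
  σ(Q1,Q4) = 0.41 × 0.83 × 0.94 = 0.3199
  σ(Q2,Q3) = 0.54 × 0.87 × 1.33 = 0.6248
  σ(Q2,Q4) = 0.38 × 0.87 × 0.94 = 0.3108
  σ(Q3,Q4) = 0.20 × 1.33 × 0.94 = 0.2500
σ²_T = Σσ²ᵢ + 2·Σσ_ij = 4.0983 + 2 × 2.0359 = 8.1701
α = (4/3)·(1 − 4.0983/8.1701) = 0.66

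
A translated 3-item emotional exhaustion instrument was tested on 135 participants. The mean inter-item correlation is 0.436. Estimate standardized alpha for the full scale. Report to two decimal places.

standardized alpha = 0.70

Standardized α = k·r̄ / (1 + (k−1)·r̄) = 3 × 0.436 / (1 + 2 × 0.436)
  = 1.3080 / 1.8720 = 0.70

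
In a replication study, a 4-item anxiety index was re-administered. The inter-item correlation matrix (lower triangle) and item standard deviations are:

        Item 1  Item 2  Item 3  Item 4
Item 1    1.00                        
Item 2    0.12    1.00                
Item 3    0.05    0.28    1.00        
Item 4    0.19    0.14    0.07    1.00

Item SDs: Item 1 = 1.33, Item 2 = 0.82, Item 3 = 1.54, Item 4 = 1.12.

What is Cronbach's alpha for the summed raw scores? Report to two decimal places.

α = 0.36

Σσ²ᵢ = 1.33² + 0.82² + 1.54² + 1.12² = 6.0673
Covariances σ_ij = r_ij · s_i · s_j:
  σ(Item 1,Item 2) = 0.12 × 1.33 × 0.82 = 0.1309
  σ(Item 1,Item 3) = 0.05 × 1.33 × 1.54 = 0.1024
  σ(Item 1,Item 4) = 0.19 × 1.33 × 1.12 = 0.2830
  σ(Item 2,Item 3) = 0.28 × 0.82 × 1.54 = 0.3536
  σ(Item 2,Item 4) = 0.14 × 0.82 × 1.12 = 0.1286
  σ(Item 3,Item 4) = 0.07 × 1.54 × 1.12 = 0.1207
σ²_T = Σσ²ᵢ + 2·Σσ_ij = 6.0673 + 2 × 1.1192 = 8.3057
α = (4/3)·(1 − 6.0673/8.3057) = 0.36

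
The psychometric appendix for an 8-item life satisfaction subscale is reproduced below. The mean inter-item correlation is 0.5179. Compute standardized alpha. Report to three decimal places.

Standardized α = k·r̄ / (1 + (k−1)·r̄) = 8 × 0.5179 / (1 + 7 × 0.5179)
  = 4.1432 / 4.6253 = 0.896

standardized alpha = 0.896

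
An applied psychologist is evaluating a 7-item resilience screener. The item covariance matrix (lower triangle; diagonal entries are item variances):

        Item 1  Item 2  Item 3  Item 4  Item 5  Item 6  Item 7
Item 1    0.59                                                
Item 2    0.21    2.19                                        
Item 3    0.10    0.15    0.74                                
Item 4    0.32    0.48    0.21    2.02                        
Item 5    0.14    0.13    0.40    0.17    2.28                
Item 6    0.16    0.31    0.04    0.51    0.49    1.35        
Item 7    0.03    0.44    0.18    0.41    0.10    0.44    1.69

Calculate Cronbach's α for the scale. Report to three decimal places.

Σσ²ᵢ = 0.59 + 2.19 + 0.74 + 2.02 + 2.28 + 1.35 + 1.69 = 10.86
Sum of off-diagonal covariances = 5.42
σ²_T = 10.86 + 2 × 5.42 = 21.70
α = (k/(k−1))·(1 − Σσ²ᵢ/σ²_T) = (7/6)·(1 − 10.86/21.70) = 0.583

α = 0.583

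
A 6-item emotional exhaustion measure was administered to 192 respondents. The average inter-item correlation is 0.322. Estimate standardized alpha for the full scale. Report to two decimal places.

Standardized α = k·r̄ / (1 + (k−1)·r̄) = 6 × 0.322 / (1 + 5 × 0.322)
  = 1.9320 / 2.6100 = 0.74

α = 0.74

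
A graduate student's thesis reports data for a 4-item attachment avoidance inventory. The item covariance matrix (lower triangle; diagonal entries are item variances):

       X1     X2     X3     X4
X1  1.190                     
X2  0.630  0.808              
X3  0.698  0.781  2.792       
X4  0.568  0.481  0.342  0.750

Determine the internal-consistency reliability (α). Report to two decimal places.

α = 0.74

Σσᵢ² = 1.190 + 0.808 + 2.792 + 0.750 = 5.540
Σ_{i<j} σ_ij = 3.500
σ²_T = 5.540 + 2 × 3.500 = 12.540
α = (k/(k−1))·(1 − Σσᵢ²/σ²_T) = (4/3)·(1 − 5.540/12.540) = 0.74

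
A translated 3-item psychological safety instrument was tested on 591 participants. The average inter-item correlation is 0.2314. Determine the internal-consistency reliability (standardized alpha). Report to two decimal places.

α = 0.47

Standardized α = k·r̄ / (1 + (k−1)·r̄) = 3 × 0.2314 / (1 + 2 × 0.2314)
  = 0.6942 / 1.4628 = 0.47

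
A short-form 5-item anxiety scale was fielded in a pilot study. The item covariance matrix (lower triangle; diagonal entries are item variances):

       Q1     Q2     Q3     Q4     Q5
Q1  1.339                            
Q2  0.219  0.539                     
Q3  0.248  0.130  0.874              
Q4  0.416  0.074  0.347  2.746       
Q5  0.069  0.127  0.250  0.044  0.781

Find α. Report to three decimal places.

α = 0.475

sum of item variances = 1.339 + 0.539 + 0.874 + 2.746 + 0.781 = 6.279
Σ_{i<j} σ_ij = 1.924
total variance = 6.279 + 2 × 1.924 = 10.127
α = (k/(k−1))·(1 − sum of item variances/total variance) = (5/4)·(1 − 6.279/10.127) = 0.475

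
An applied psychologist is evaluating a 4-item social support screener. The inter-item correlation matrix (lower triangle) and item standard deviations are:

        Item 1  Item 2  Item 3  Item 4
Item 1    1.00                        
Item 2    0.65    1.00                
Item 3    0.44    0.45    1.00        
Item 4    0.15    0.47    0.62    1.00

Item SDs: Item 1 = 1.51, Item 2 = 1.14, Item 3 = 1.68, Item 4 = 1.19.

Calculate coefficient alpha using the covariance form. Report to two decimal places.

α = 0.76

Σσ²ᵢ = 1.51² + 1.14² + 1.68² + 1.19² = 7.8182
Covariances σ_ij = r_ij · s_i · s_j:
  σ(Item 1,Item 2) = 0.65 × 1.51 × 1.14 = 1.1189
  σ(Item 1,Item 3) = 0.44 × 1.51 × 1.68 = 1.1162
  σ(Item 1,Item 4) = 0.15 × 1.51 × 1.19 = 0.2695
  σ(Item 2,Item 3) = 0.45 × 1.14 × 1.68 = 0.8618
  σ(Item 2,Item 4) = 0.47 × 1.14 × 1.19 = 0.6376
  σ(Item 3,Item 4) = 0.62 × 1.68 × 1.19 = 1.2395
σ²_T = Σσ²ᵢ + 2·Σσ_ij = 7.8182 + 2 × 5.2435 = 18.3052
α = (4/3)·(1 − 7.8182/18.3052) = 0.76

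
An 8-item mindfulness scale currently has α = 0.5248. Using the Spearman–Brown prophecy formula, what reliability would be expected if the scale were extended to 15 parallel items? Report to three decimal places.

predicted reliability = 0.674

Length factor m = 15/8 = 1.8750
α' = m·α / (1 + (m−1)·α)
   = 15/8 × 0.5248 / (1 + (15/8 − 1) × 0.5248)
   = 0.9840 / 1.4592 = 0.674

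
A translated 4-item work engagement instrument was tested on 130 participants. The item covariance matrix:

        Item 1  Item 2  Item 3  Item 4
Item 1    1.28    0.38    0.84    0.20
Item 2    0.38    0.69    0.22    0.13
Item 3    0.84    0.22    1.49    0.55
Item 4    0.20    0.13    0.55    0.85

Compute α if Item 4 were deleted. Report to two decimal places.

α = 0.68

Remaining items: Item 1, Item 2, Item 3 (k = 3).
Σσᵢ² = 1.28 + 0.69 + 1.49 = 3.46
σ²_T = 3.46 + 2 × 1.44 = 6.34
α (item deleted) = (3/2)·(1 − 3.46/6.34) = 0.68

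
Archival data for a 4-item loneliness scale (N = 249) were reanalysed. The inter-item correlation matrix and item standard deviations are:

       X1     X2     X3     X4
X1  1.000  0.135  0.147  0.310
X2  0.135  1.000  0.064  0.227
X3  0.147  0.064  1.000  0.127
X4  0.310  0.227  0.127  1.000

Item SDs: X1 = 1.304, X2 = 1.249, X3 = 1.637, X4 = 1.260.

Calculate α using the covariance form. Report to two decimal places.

α = 0.43

Σσ²ᵢ = 1.304² + 1.249² + 1.637² + 1.260² = 7.5278
Covariances σ_ij = r_ij · s_i · s_j:
  σ(X1,X2) = 0.135 × 1.304 × 1.249 = 0.2199
  σ(X1,X3) = 0.147 × 1.304 × 1.637 = 0.3138
  σ(X1,X4) = 0.310 × 1.304 × 1.260 = 0.5093
  σ(X2,X3) = 0.064 × 1.249 × 1.637 = 0.1309
  σ(X2,X4) = 0.227 × 1.249 × 1.260 = 0.3572
  σ(X3,X4) = 0.127 × 1.637 × 1.260 = 0.2620
σ²_T = Σσ²ᵢ + 2·Σσ_ij = 7.5278 + 2 × 1.7931 = 11.1140
α = (4/3)·(1 − 7.5278/11.1140) = 0.43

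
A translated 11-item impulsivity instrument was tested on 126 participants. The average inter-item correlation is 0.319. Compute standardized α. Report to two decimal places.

Standardized α = k·r̄ / (1 + (k−1)·r̄) = 11 × 0.319 / (1 + 10 × 0.319)
  = 3.5090 / 4.1900 = 0.84

standardized α = 0.84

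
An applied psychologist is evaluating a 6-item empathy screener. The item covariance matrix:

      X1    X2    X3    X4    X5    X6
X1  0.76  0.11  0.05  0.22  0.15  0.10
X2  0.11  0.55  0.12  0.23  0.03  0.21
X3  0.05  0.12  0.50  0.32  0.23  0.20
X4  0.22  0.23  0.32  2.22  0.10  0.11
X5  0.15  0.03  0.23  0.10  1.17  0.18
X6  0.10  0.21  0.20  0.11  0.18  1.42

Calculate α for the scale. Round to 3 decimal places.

Σσᵢ² = 0.76 + 0.55 + 0.50 + 2.22 + 1.17 + 1.42 = 6.62
Sum of the distinct covariances = 2.36
σ²_total = 6.62 + 2 × 2.36 = 11.34
α = (k/(k−1))·(1 − Σσᵢ²/σ²_total) = (6/5)·(1 − 6.62/11.34) = 0.499

α = 0.499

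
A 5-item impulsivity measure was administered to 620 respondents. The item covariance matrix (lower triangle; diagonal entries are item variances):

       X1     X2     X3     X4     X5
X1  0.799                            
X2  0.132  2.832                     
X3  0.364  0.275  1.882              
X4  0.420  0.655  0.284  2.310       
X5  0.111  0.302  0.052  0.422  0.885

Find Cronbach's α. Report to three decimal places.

Cronbach's α = 0.512

Σσᵢ² = 0.799 + 2.832 + 1.882 + 2.310 + 0.885 = 8.708
Sum of off-diagonal covariances = 3.017
σ²_total = 8.708 + 2 × 3.017 = 14.742
α = (k/(k−1))·(1 − Σσᵢ²/σ²_total) = (5/4)·(1 − 8.708/14.742) = 0.512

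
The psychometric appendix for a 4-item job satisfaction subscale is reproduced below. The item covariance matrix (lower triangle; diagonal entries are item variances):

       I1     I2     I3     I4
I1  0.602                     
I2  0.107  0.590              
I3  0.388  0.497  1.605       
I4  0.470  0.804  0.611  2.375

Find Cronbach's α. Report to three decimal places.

Σσᵢ² = 0.602 + 0.590 + 1.605 + 2.375 = 5.172
Sum of off-diagonal covariances = 2.877
total variance = 5.172 + 2 × 2.877 = 10.926
α = (k/(k−1))·(1 − Σσᵢ²/total variance) = (4/3)·(1 − 5.172/10.926) = 0.702

Cronbach's α = 0.702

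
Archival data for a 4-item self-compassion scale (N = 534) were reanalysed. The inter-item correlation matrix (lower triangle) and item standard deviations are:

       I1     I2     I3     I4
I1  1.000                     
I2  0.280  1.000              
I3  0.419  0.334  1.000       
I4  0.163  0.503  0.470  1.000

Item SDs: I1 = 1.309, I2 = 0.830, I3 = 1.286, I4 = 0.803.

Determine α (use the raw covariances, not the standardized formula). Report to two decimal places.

Σσ²ᵢ = 1.309² + 0.830² + 1.286² + 0.803² = 4.7010
Covariances σ_ij = r_ij · s_i · s_j:
  σ(I1,I2) = 0.280 × 1.309 × 0.830 = 0.3042
  σ(I1,I3) = 0.419 × 1.309 × 1.286 = 0.7053
  σ(I1,I4) = 0.163 × 1.309 × 0.803 = 0.1713
  σ(I2,I3) = 0.334 × 0.830 × 1.286 = 0.3565
  σ(I2,I4) = 0.503 × 0.830 × 0.803 = 0.3352
  σ(I3,I4) = 0.470 × 1.286 × 0.803 = 0.4853
σ²_T = Σσ²ᵢ + 2·Σσ_ij = 4.7010 + 2 × 2.3578 = 9.4166
α = (4/3)·(1 − 4.7010/9.4166) = 0.67

α = 0.67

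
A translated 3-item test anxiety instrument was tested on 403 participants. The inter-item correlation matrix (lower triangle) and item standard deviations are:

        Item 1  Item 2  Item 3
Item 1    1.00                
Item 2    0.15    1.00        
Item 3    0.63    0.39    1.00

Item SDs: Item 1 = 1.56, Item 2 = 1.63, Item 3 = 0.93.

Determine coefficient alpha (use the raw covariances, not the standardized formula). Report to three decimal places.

Σσ²ᵢ = 1.56² + 1.63² + 0.93² = 5.9554
Covariances σ_ij = r_ij · s_i · s_j:
  σ(Item 1,Item 2) = 0.15 × 1.56 × 1.63 = 0.3814
  σ(Item 1,Item 3) = 0.63 × 1.56 × 0.93 = 0.9140
  σ(Item 2,Item 3) = 0.39 × 1.63 × 0.93 = 0.5912
σ²_T = Σσ²ᵢ + 2·Σσ_ij = 5.9554 + 2 × 1.8866 = 9.7286
α = (3/2)·(1 − 5.9554/9.7286) = 0.582

coefficient alpha = 0.582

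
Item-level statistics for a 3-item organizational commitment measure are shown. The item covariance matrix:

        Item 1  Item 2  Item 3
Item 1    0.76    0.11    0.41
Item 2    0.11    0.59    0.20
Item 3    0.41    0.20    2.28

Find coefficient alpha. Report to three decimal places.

coefficient alpha = 0.426

sum of item variances = 0.76 + 0.59 + 2.28 = 3.63
Sum of off-diagonal covariances = 0.72
total variance = 3.63 + 2 × 0.72 = 5.07
α = (k/(k−1))·(1 − sum of item variances/total variance) = (3/2)·(1 − 3.63/5.07) = 0.426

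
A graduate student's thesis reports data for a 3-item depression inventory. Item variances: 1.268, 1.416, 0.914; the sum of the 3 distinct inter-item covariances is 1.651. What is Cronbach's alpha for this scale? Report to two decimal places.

Σσ²ᵢ = 1.268 + 1.416 + 0.914 = 3.598
Sum of distinct covariances = 1.651
Var(T) = Σσ²ᵢ + 2·Σcov = 3.598 + 2 × 1.651 = 6.900
α = (3/2)·(1 − 3.598/6.900) = 0.72

α = 0.72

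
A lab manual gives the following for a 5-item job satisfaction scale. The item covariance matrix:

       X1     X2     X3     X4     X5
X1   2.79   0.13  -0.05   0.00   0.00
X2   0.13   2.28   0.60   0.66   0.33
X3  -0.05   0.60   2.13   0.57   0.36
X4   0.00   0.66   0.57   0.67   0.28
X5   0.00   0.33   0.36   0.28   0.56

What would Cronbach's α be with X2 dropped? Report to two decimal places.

Remaining items: X1, X3, X4, X5 (k = 4).
Σσᵢ² = 2.79 + 2.13 + 0.67 + 0.56 = 6.15
total variance = 6.15 + 2 × 1.16 = 8.47
α (item deleted) = (4/3)·(1 − 6.15/8.47) = 0.37

Cronbach's α = 0.37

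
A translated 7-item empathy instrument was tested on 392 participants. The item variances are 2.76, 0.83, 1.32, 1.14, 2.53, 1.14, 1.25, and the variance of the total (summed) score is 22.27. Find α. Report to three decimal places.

Σσ²ᵢ = 2.76 + 0.83 + 1.32 + 1.14 + 2.53 + 1.14 + 1.25 = 10.97
α = (k/(k−1))·(1 − Σσ²ᵢ/total variance) = (7/6)·(1 − 10.97/22.27) = 0.592

α = 0.592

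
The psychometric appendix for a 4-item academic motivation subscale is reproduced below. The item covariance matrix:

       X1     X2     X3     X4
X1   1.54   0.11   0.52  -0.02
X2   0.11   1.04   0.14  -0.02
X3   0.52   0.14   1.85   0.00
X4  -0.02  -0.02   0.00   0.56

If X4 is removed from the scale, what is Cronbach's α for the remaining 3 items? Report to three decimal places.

α = 0.387

Remaining items: X1, X2, X3 (k = 3).
ΣVar(i) = 1.54 + 1.04 + 1.85 = 4.43
Var(T) = 4.43 + 2 × 0.77 = 5.97
α (item deleted) = (3/2)·(1 − 4.43/5.97) = 0.387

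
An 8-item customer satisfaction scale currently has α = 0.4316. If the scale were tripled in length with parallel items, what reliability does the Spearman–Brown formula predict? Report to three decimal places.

Length factor m = 3
α' = m·α / (1 + (m−1)·α)
   = 3 × 0.4316 / (1 + (3 − 1) × 0.4316)
   = 1.2948 / 1.8632 = 0.695

predicted reliability = 0.695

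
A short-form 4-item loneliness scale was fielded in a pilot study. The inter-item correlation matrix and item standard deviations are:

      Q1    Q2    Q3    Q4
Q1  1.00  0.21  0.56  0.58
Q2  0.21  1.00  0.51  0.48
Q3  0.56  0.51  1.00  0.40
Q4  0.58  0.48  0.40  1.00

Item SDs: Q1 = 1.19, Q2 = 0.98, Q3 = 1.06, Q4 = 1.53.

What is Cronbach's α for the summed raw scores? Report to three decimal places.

Cronbach's α = 0.763

Σσ²ᵢ = 1.19² + 0.98² + 1.06² + 1.53² = 5.8410
Covariances σ_ij = r_ij · s_i · s_j:
  σ(Q1,Q2) = 0.21 × 1.19 × 0.98 = 0.2449
  σ(Q1,Q3) = 0.56 × 1.19 × 1.06 = 0.7064
  σ(Q1,Q4) = 0.58 × 1.19 × 1.53 = 1.0560
  σ(Q2,Q3) = 0.51 × 0.98 × 1.06 = 0.5298
  σ(Q2,Q4) = 0.48 × 0.98 × 1.53 = 0.7197
  σ(Q3,Q4) = 0.40 × 1.06 × 1.53 = 0.6487
σ²_T = Σσ²ᵢ + 2·Σσ_ij = 5.8410 + 2 × 3.9055 = 13.6520
α = (4/3)·(1 − 5.8410/13.6520) = 0.763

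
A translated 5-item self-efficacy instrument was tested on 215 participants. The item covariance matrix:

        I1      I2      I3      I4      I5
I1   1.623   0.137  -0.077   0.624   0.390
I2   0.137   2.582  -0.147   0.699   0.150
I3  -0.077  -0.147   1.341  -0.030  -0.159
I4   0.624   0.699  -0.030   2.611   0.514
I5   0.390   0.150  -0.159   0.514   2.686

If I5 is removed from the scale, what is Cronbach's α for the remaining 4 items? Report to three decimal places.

Remaining items: I1, I2, I3, I4 (k = 4).
sum of item variances = 1.623 + 2.582 + 1.341 + 2.611 = 8.157
Var(T) = 8.157 + 2 × 1.206 = 10.569
α (item deleted) = (4/3)·(1 − 8.157/10.569) = 0.304

Cronbach's α = 0.304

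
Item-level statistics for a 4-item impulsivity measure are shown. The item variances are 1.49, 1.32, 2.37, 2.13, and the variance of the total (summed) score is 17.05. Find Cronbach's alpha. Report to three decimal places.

ΣVar(i) = 1.49 + 1.32 + 2.37 + 2.13 = 7.31
α = (k/(k−1))·(1 − ΣVar(i)/σ²_T) = (4/3)·(1 − 7.31/17.05) = 0.762

Cronbach's alpha = 0.762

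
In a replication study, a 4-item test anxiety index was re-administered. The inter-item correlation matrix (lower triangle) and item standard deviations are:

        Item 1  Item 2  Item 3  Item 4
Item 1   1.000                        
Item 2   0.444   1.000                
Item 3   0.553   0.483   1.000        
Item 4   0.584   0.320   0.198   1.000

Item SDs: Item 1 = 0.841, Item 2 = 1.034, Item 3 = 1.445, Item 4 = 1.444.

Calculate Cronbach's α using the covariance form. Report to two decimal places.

Cronbach's α = 0.71

Σσ²ᵢ = 0.841² + 1.034² + 1.445² + 1.444² = 5.9496
Covariances σ_ij = r_ij · s_i · s_j:
  σ(Item 1,Item 2) = 0.444 × 0.841 × 1.034 = 0.3861
  σ(Item 1,Item 3) = 0.553 × 0.841 × 1.445 = 0.6720
  σ(Item 1,Item 4) = 0.584 × 0.841 × 1.444 = 0.7092
  σ(Item 2,Item 3) = 0.483 × 1.034 × 1.445 = 0.7217
  σ(Item 2,Item 4) = 0.320 × 1.034 × 1.444 = 0.4778
  σ(Item 3,Item 4) = 0.198 × 1.445 × 1.444 = 0.4131
σ²_T = Σσ²ᵢ + 2·Σσ_ij = 5.9496 + 2 × 3.3799 = 12.7094
α = (4/3)·(1 − 5.9496/12.7094) = 0.71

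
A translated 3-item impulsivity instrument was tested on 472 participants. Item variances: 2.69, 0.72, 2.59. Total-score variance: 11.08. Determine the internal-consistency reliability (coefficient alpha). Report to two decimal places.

Σσ²ᵢ = 2.69 + 0.72 + 2.59 = 6.00
α = (k/(k−1))·(1 − Σσ²ᵢ/σ²_total) = (3/2)·(1 − 6.00/11.08) = 0.69

α = 0.69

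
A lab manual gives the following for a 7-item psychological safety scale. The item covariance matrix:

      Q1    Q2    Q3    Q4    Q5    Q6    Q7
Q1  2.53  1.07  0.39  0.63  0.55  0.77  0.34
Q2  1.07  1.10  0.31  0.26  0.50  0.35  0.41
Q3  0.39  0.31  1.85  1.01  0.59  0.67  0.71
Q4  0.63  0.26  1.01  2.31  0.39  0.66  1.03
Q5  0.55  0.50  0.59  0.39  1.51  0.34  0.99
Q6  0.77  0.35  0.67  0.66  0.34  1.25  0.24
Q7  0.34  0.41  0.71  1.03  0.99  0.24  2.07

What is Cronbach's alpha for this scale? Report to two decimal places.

sum of item variances = 2.53 + 1.10 + 1.85 + 2.31 + 1.51 + 1.25 + 2.07 = 12.62
Σ_{i<j} σ_ij = 12.21
total variance = 12.62 + 2 × 12.21 = 37.04
α = (k/(k−1))·(1 − sum of item variances/total variance) = (7/6)·(1 − 12.62/37.04) = 0.77

α = 0.77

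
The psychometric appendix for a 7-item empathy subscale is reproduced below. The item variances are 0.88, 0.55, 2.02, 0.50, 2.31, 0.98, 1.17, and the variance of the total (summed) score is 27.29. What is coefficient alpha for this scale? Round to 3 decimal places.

sum of item variances = 0.88 + 0.55 + 2.02 + 0.50 + 2.31 + 0.98 + 1.17 = 8.41
α = (k/(k−1))·(1 − sum of item variances/Var(T)) = (7/6)·(1 − 8.41/27.29) = 0.807

coefficient alpha = 0.807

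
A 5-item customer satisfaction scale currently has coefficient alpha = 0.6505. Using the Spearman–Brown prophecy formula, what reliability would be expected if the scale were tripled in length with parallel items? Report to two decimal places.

predicted reliability = 0.85

Length factor m = 3
α' = m·α / (1 + (m−1)·α)
   = 3 × 0.6505 / (1 + (3 − 1) × 0.6505)
   = 1.9515 / 2.3010 = 0.85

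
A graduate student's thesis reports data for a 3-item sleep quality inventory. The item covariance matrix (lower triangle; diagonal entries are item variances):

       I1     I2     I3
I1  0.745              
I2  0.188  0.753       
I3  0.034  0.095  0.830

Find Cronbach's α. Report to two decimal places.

α = 0.32

Σσᵢ² = 0.745 + 0.753 + 0.830 = 2.328
Sum of off-diagonal covariances = 0.317
Var(T) = 2.328 + 2 × 0.317 = 2.962
α = (k/(k−1))·(1 − Σσᵢ²/Var(T)) = (3/2)·(1 − 2.328/2.962) = 0.32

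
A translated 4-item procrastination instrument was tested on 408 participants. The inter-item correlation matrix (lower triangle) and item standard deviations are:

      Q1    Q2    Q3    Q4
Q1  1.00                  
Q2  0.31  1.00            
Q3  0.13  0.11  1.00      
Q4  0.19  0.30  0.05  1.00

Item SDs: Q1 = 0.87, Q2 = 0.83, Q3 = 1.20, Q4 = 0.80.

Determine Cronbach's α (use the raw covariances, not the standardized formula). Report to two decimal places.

Σσ²ᵢ = 0.87² + 0.83² + 1.20² + 0.80² = 3.5258
Covariances σ_ij = r_ij · s_i · s_j:
  σ(Q1,Q2) = 0.31 × 0.87 × 0.83 = 0.2239
  σ(Q1,Q3) = 0.13 × 0.87 × 1.20 = 0.1357
  σ(Q1,Q4) = 0.19 × 0.87 × 0.80 = 0.1322
  σ(Q2,Q3) = 0.11 × 0.83 × 1.20 = 0.1096
  σ(Q2,Q4) = 0.30 × 0.83 × 0.80 = 0.1992
  σ(Q3,Q4) = 0.05 × 1.20 × 0.80 = 0.0480
σ²_T = Σσ²ᵢ + 2·Σσ_ij = 3.5258 + 2 × 0.8486 = 5.2230
α = (4/3)·(1 − 3.5258/5.2230) = 0.43

Cronbach's α = 0.43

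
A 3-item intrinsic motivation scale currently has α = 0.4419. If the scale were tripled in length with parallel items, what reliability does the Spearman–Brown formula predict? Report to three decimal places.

predicted reliability = 0.704

Length factor m = 3
α' = m·α / (1 + (m−1)·α)
   = 3 × 0.4419 / (1 + (3 − 1) × 0.4419)
   = 1.3257 / 1.8838 = 0.704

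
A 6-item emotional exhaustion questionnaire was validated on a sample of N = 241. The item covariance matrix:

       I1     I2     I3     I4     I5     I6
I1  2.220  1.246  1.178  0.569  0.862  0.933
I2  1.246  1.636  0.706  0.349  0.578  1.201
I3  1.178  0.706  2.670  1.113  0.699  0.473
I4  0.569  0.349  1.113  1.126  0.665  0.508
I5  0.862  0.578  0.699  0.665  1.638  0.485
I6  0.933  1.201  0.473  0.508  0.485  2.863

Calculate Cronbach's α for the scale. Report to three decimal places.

α = 0.787

sum of item variances = 2.220 + 1.636 + 2.670 + 1.126 + 1.638 + 2.863 = 12.153
Sum of the distinct covariances = 11.565
σ²_total = 12.153 + 2 × 11.565 = 35.283
α = (k/(k−1))·(1 − sum of item variances/σ²_total) = (6/5)·(1 − 12.153/35.283) = 0.787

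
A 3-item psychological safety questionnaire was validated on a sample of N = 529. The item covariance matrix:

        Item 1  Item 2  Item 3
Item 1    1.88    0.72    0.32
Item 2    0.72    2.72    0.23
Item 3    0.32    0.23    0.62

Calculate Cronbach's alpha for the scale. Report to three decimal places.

sum of item variances = 1.88 + 2.72 + 0.62 = 5.22
Sum of the distinct covariances = 1.27
Var(T) = 5.22 + 2 × 1.27 = 7.76
α = (k/(k−1))·(1 − sum of item variances/Var(T)) = (3/2)·(1 − 5.22/7.76) = 0.491

Cronbach's alpha = 0.491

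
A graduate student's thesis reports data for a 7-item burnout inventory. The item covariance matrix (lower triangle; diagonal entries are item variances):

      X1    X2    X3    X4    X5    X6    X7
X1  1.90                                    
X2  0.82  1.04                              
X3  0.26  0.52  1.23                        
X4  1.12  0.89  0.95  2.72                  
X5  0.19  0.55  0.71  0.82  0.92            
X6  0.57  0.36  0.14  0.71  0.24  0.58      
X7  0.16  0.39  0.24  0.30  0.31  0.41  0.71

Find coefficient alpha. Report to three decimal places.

ΣVar(i) = 1.90 + 1.04 + 1.23 + 2.72 + 0.92 + 0.58 + 0.71 = 9.10
Sum of the distinct covariances = 10.66
Var(T) = 9.10 + 2 × 10.66 = 30.42
α = (k/(k−1))·(1 − ΣVar(i)/Var(T)) = (7/6)·(1 − 9.10/30.42) = 0.818

α = 0.818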